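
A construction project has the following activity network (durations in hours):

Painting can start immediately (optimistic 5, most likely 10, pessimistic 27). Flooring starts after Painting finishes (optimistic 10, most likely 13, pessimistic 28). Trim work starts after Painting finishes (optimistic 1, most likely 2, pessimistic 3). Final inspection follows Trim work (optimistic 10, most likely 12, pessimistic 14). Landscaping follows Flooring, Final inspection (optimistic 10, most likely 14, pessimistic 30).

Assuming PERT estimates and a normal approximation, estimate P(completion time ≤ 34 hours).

0.060

te_Painting = (5 + 4·10 + 27)/6 = 72/6 = 12; σ²_Painting = ((27−5)/6)² = 13.444
te_Flooring = (10 + 4·13 + 28)/6 = 90/6 = 15; σ²_Flooring = ((28−10)/6)² = 9.000
te_Trim work = (1 + 4·2 + 3)/6 = 12/6 = 2; σ²_Trim work = ((3−1)/6)² = 0.111
te_Final inspection = (10 + 4·12 + 14)/6 = 72/6 = 12; σ²_Final inspection = ((14−10)/6)² = 0.444
te_Landscaping = (10 + 4·14 + 30)/6 = 96/6 = 16; σ²_Landscaping = ((30−10)/6)² = 11.111

Forward pass:
ES_Painting = 0; EF_Painting = 12
ES_Flooring = 12; EF_Flooring = 12+15 = 27
ES_Trim work = 12; EF_Trim work = 12+2 = 14
ES_Final inspection = 14; EF_Final inspection = 14+12 = 26
ES_Landscaping = max(EF_Flooring=27, EF_Final inspection=26) = 27; EF_Landscaping = 27+16 = 43
Expected project duration μ = 43 hours. Critical path: Painting → Flooring → Landscaping.

Variance along critical path = 13.444 + 9.000 + 11.111 = 33.556; σ = √33.556 = 5.793 hours.
Z = (34 − 43) / 5.793 = -1.554
P(T ≤ 34) = Φ(-1.554) ≈ 0.060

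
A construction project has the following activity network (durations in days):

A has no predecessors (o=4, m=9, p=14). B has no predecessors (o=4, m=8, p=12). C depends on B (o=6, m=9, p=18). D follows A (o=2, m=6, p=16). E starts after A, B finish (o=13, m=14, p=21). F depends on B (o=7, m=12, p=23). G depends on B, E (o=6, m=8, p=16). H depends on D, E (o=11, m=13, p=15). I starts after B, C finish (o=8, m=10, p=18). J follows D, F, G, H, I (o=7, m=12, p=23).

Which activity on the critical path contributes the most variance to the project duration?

te_A = (4 + 4·9 + 14)/6 = 54/6 = 9; σ²_A = ((14−4)/6)² = 2.778
te_B = (4 + 4·8 + 12)/6 = 48/6 = 8; σ²_B = ((12−4)/6)² = 1.778
te_C = (6 + 4·9 + 18)/6 = 60/6 = 10; σ²_C = ((18−6)/6)² = 4.000
te_D = (2 + 4·6 + 16)/6 = 42/6 = 7; σ²_D = ((16−2)/6)² = 5.444
te_E = (13 + 4·14 + 21)/6 = 90/6 = 15; σ²_E = ((21−13)/6)² = 1.778
te_F = (7 + 4·12 + 23)/6 = 78/6 = 13; σ²_F = ((23−7)/6)² = 7.111
te_G = (6 + 4·8 + 16)/6 = 54/6 = 9; σ²_G = ((16−6)/6)² = 2.778
te_H = (11 + 4·13 + 15)/6 = 78/6 = 13; σ²_H = ((15−11)/6)² = 0.444
te_I = (8 + 4·10 + 18)/6 = 66/6 = 11; σ²_I = ((18−8)/6)² = 2.778
te_J = (7 + 4·12 + 23)/6 = 78/6 = 13; σ²_J = ((23−7)/6)² = 7.111

Forward pass:
ES_A = 0; EF_A = 9
ES_B = 0; EF_B = 8
ES_C = 8; EF_C = 8+10 = 18
ES_D = 9; EF_D = 9+7 = 16
ES_E = max(EF_A=9, EF_B=8) = 9; EF_E = 9+15 = 24
ES_F = 8; EF_F = 8+13 = 21
ES_G = max(EF_B=8, EF_E=24) = 24; EF_G = 24+9 = 33
ES_H = max(EF_D=16, EF_E=24) = 24; EF_H = 24+13 = 37
ES_I = max(EF_B=8, EF_C=18) = 18; EF_I = 18+11 = 29
ES_J = max(EF_D=16, EF_F=21, EF_G=33, EF_H=37, EF_I=29) = 37; EF_J = 37+13 = 50
Expected project duration μ = 50 days. Critical path: A → E → H → J.

Variances on critical path: σ²_A=2.778, σ²_E=1.778, σ²_H=0.444, σ²_J=7.111.
Largest is σ²_J = 7.111.

J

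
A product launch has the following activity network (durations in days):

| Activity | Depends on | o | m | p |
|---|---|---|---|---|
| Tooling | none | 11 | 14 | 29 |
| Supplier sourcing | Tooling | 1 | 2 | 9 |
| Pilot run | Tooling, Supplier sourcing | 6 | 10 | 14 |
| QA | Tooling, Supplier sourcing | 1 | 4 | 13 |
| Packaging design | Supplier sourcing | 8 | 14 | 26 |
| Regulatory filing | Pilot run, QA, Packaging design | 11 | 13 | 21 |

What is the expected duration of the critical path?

48 days

te_Tooling = (11 + 4·14 + 29)/6 = 96/6 = 16
te_Supplier sourcing = (1 + 4·2 + 9)/6 = 18/6 = 3
te_Pilot run = (6 + 4·10 + 14)/6 = 60/6 = 10
te_QA = (1 + 4·4 + 13)/6 = 30/6 = 5
te_Packaging design = (8 + 4·14 + 26)/6 = 90/6 = 15
te_Regulatory filing = (11 + 4·13 + 21)/6 = 84/6 = 14

Forward pass:
ES_Tooling = 0; EF_Tooling = 16
ES_Supplier sourcing = 16; EF_Supplier sourcing = 16+3 = 19
ES_Pilot run = max(EF_Tooling=16, EF_Supplier sourcing=19) = 19; EF_Pilot run = 19+10 = 29
ES_QA = max(EF_Tooling=16, EF_Supplier sourcing=19) = 19; EF_QA = 19+5 = 24
ES_Packaging design = 19; EF_Packaging design = 19+15 = 34
ES_Regulatory filing = max(EF_Pilot run=29, EF_QA=24, EF_Packaging design=34) = 34; EF_Regulatory filing = 34+14 = 48
Expected project duration μ = 48 days. Critical path: Tooling → Supplier sourcing → Packaging design → Regulatory filing.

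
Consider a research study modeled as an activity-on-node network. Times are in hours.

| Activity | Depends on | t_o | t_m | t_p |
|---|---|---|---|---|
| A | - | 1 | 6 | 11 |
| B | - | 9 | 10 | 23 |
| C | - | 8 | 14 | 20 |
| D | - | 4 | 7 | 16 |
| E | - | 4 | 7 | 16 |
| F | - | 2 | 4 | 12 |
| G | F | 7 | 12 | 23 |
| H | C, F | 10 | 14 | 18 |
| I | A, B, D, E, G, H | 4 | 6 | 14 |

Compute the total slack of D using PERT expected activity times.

20 hours

te_A = (1 + 4·6 + 11)/6 = 36/6 = 6
te_B = (9 + 4·10 + 23)/6 = 72/6 = 12
te_C = (8 + 4·14 + 20)/6 = 84/6 = 14
te_D = (4 + 4·7 + 16)/6 = 48/6 = 8
te_E = (4 + 4·7 + 16)/6 = 48/6 = 8
te_F = (2 + 4·4 + 12)/6 = 30/6 = 5
te_G = (7 + 4·12 + 23)/6 = 78/6 = 13
te_H = (10 + 4·14 + 18)/6 = 84/6 = 14
te_I = (4 + 4·6 + 14)/6 = 42/6 = 7

Forward pass:
ES_A = 0; EF_A = 6
ES_B = 0; EF_B = 12
ES_C = 0; EF_C = 14
ES_D = 0; EF_D = 8
ES_E = 0; EF_E = 8
ES_F = 0; EF_F = 5
ES_G = 5; EF_G = 5+13 = 18
ES_H = max(EF_C=14, EF_F=5) = 14; EF_H = 14+14 = 28
ES_I = max(EF_A=6, EF_B=12, EF_D=8, EF_E=8, EF_G=18, EF_H=28) = 28; EF_I = 28+7 = 35
Expected project duration μ = 35 hours. Critical path: C → H → I.

Backward pass:
LF_I = 35; LS_I = 35−7 = 28
LF_H = LS_I = 28; LS_H = 28−14 = 14
LF_G = LS_I = 28; LS_G = 28−13 = 15
LF_F = min(LS_G=15, LS_H=14) = 14; LS_F = 14−5 = 9
LF_E = LS_I = 28; LS_E = 28−8 = 20
LF_D = LS_I = 28; LS_D = 28−8 = 20
LF_C = LS_H = 14; LS_C = 14−14 = 0
LF_B = LS_I = 28; LS_B = 28−12 = 16
LF_A = LS_I = 28; LS_A = 28−6 = 22
Slack_D = LS_D − ES_D = 20 − 0 = 20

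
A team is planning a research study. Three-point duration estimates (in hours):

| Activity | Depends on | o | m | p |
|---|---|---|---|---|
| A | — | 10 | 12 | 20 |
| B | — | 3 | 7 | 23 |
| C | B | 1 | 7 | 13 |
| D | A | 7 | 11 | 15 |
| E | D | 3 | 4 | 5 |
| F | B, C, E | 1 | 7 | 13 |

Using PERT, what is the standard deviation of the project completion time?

te_A = (10 + 4·12 + 20)/6 = 78/6 = 13; σ²_A = ((20−10)/6)² = 2.778
te_B = (3 + 4·7 + 23)/6 = 54/6 = 9; σ²_B = ((23−3)/6)² = 11.111
te_C = (1 + 4·7 + 13)/6 = 42/6 = 7; σ²_C = ((13−1)/6)² = 4.000
te_D = (7 + 4·11 + 15)/6 = 66/6 = 11; σ²_D = ((15−7)/6)² = 1.778
te_E = (3 + 4·4 + 5)/6 = 24/6 = 4; σ²_E = ((5−3)/6)² = 0.111
te_F = (1 + 4·7 + 13)/6 = 42/6 = 7; σ²_F = ((13−1)/6)² = 4.000

Forward pass:
ES_A = 0; EF_A = 13
ES_B = 0; EF_B = 9
ES_C = 9; EF_C = 9+7 = 16
ES_D = 13; EF_D = 13+11 = 24
ES_E = 24; EF_E = 24+4 = 28
ES_F = max(EF_B=9, EF_C=16, EF_E=28) = 28; EF_F = 28+7 = 35
Expected project duration μ = 35 hours. Critical path: A → D → E → F.

Variance along critical path = 2.778 + 1.778 + 0.111 + 4.000 = 8.667
σ = √8.667 = 2.944 hours

2.94 hours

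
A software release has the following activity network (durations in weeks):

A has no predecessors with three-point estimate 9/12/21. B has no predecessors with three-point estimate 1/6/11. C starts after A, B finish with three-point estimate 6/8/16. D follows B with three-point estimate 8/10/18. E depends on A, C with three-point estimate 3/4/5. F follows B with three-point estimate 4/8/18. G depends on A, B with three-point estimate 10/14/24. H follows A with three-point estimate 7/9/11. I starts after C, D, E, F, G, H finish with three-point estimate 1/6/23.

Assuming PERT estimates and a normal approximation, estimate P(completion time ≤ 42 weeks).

te_A = (9 + 4·12 + 21)/6 = 78/6 = 13; σ²_A = ((21−9)/6)² = 4.000
te_B = (1 + 4·6 + 11)/6 = 36/6 = 6; σ²_B = ((11−1)/6)² = 2.778
te_C = (6 + 4·8 + 16)/6 = 54/6 = 9; σ²_C = ((16−6)/6)² = 2.778
te_D = (8 + 4·10 + 18)/6 = 66/6 = 11; σ²_D = ((18−8)/6)² = 2.778
te_E = (3 + 4·4 + 5)/6 = 24/6 = 4; σ²_E = ((5−3)/6)² = 0.111
te_F = (4 + 4·8 + 18)/6 = 54/6 = 9; σ²_F = ((18−4)/6)² = 5.444
te_G = (10 + 4·14 + 24)/6 = 90/6 = 15; σ²_G = ((24−10)/6)² = 5.444
te_H = (7 + 4·9 + 11)/6 = 54/6 = 9; σ²_H = ((11−7)/6)² = 0.444
te_I = (1 + 4·6 + 23)/6 = 48/6 = 8; σ²_I = ((23−1)/6)² = 13.444

Forward pass:
ES_A = 0; EF_A = 13
ES_B = 0; EF_B = 6
ES_C = max(EF_A=13, EF_B=6) = 13; EF_C = 13+9 = 22
ES_D = 6; EF_D = 6+11 = 17
ES_E = max(EF_A=13, EF_C=22) = 22; EF_E = 22+4 = 26
ES_F = 6; EF_F = 6+9 = 15
ES_G = max(EF_A=13, EF_B=6) = 13; EF_G = 13+15 = 28
ES_H = 13; EF_H = 13+9 = 22
ES_I = max(EF_C=22, EF_D=17, EF_E=26, EF_F=15, EF_G=28, EF_H=22) = 28; EF_I = 28+8 = 36
Expected project duration μ = 36 weeks. Critical path: A → G → I.

Variance along critical path = 4.000 + 5.444 + 13.444 = 22.889; σ = √22.889 = 4.784 weeks.
Z = (42 − 36) / 4.784 = 1.254
P(T ≤ 42) = Φ(1.254) ≈ 0.895

0.895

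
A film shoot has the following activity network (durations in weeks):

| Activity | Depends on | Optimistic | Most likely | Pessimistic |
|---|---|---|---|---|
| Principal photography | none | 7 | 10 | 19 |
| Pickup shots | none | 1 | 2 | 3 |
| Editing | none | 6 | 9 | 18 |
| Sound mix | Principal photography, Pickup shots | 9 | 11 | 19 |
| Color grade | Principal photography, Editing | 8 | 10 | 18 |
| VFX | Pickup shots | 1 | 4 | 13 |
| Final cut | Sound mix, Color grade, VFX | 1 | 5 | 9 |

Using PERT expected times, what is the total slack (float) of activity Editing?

2 weeks

te_Principal photography = (7 + 4·10 + 19)/6 = 66/6 = 11
te_Pickup shots = (1 + 4·2 + 3)/6 = 12/6 = 2
te_Editing = (6 + 4·9 + 18)/6 = 60/6 = 10
te_Sound mix = (9 + 4·11 + 19)/6 = 72/6 = 12
te_Color grade = (8 + 4·10 + 18)/6 = 66/6 = 11
te_VFX = (1 + 4·4 + 13)/6 = 30/6 = 5
te_Final cut = (1 + 4·5 + 9)/6 = 30/6 = 5

Forward pass:
ES_Principal photography = 0; EF_Principal photography = 11
ES_Pickup shots = 0; EF_Pickup shots = 2
ES_Editing = 0; EF_Editing = 10
ES_Sound mix = max(EF_Principal photography=11, EF_Pickup shots=2) = 11; EF_Sound mix = 11+12 = 23
ES_Color grade = max(EF_Principal photography=11, EF_Editing=10) = 11; EF_Color grade = 11+11 = 22
ES_VFX = 2; EF_VFX = 2+5 = 7
ES_Final cut = max(EF_Sound mix=23, EF_Color grade=22, EF_VFX=7) = 23; EF_Final cut = 23+5 = 28
Expected project duration μ = 28 weeks. Critical path: Principal photography → Sound mix → Final cut.

Backward pass:
LF_Final cut = 28; LS_Final cut = 28−5 = 23
LF_VFX = LS_Final cut = 23; LS_VFX = 23−5 = 18
LF_Color grade = LS_Final cut = 23; LS_Color grade = 23−11 = 12
LF_Sound mix = LS_Final cut = 23; LS_Sound mix = 23−12 = 11
LF_Editing = LS_Color grade = 12; LS_Editing = 12−10 = 2
LF_Pickup shots = min(LS_Sound mix=11, LS_VFX=18) = 11; LS_Pickup shots = 11−2 = 9
LF_Principal photography = min(LS_Sound mix=11, LS_Color grade=12) = 11; LS_Principal photography = 11−11 = 0
Slack_Editing = LS_Editing − ES_Editing = 2 − 0 = 2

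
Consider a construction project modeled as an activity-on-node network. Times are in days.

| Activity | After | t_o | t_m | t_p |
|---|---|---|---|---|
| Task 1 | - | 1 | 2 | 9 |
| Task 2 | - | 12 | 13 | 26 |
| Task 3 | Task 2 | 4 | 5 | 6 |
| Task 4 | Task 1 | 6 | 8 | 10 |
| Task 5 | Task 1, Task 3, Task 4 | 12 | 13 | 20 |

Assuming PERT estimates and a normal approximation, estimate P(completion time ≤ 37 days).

0.866

te_Task 1 = (1 + 4·2 + 9)/6 = 18/6 = 3; σ²_Task 1 = ((9−1)/6)² = 1.778
te_Task 2 = (12 + 4·13 + 26)/6 = 90/6 = 15; σ²_Task 2 = ((26−12)/6)² = 5.444
te_Task 3 = (4 + 4·5 + 6)/6 = 30/6 = 5; σ²_Task 3 = ((6−4)/6)² = 0.111
te_Task 4 = (6 + 4·8 + 10)/6 = 48/6 = 8; σ²_Task 4 = ((10−6)/6)² = 0.444
te_Task 5 = (12 + 4·13 + 20)/6 = 84/6 = 14; σ²_Task 5 = ((20−12)/6)² = 1.778

Forward pass:
ES_Task 1 = 0; EF_Task 1 = 3
ES_Task 2 = 0; EF_Task 2 = 15
ES_Task 3 = 15; EF_Task 3 = 15+5 = 20
ES_Task 4 = 3; EF_Task 4 = 3+8 = 11
ES_Task 5 = max(EF_Task 1=3, EF_Task 3=20, EF_Task 4=11) = 20; EF_Task 5 = 20+14 = 34
Expected project duration μ = 34 days. Critical path: Task 2 → Task 3 → Task 5.

Variance along critical path = 5.444 + 0.111 + 1.778 = 7.333; σ = √7.333 = 2.708 days.
Z = (37 − 34) / 2.708 = 1.108
P(T ≤ 37) = Φ(1.108) ≈ 0.866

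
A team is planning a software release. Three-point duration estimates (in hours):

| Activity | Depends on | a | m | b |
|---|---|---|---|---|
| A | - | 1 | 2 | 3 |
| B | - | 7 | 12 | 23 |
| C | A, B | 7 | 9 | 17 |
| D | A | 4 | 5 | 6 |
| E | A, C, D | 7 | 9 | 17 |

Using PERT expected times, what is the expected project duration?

33 hours

te_A = (1 + 4·2 + 3)/6 = 12/6 = 2
te_B = (7 + 4·12 + 23)/6 = 78/6 = 13
te_C = (7 + 4·9 + 17)/6 = 60/6 = 10
te_D = (4 + 4·5 + 6)/6 = 30/6 = 5
te_E = (7 + 4·9 + 17)/6 = 60/6 = 10

Forward pass:
ES_A = 0; EF_A = 2
ES_B = 0; EF_B = 13
ES_C = max(EF_A=2, EF_B=13) = 13; EF_C = 13+10 = 23
ES_D = 2; EF_D = 2+5 = 7
ES_E = max(EF_A=2, EF_C=23, EF_D=7) = 23; EF_E = 23+10 = 33
Expected project duration μ = 33 hours. Critical path: B → C → E.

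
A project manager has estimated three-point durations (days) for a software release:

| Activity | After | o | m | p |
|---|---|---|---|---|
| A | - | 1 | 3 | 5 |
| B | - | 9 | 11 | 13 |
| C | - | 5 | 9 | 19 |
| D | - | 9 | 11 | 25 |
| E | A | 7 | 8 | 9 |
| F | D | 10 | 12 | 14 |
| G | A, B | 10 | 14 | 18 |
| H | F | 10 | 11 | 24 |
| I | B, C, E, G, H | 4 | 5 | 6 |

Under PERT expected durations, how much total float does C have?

te_A = (1 + 4·3 + 5)/6 = 18/6 = 3
te_B = (9 + 4·11 + 13)/6 = 66/6 = 11
te_C = (5 + 4·9 + 19)/6 = 60/6 = 10
te_D = (9 + 4·11 + 25)/6 = 78/6 = 13
te_E = (7 + 4·8 + 9)/6 = 48/6 = 8
te_F = (10 + 4·12 + 14)/6 = 72/6 = 12
te_G = (10 + 4·14 + 18)/6 = 84/6 = 14
te_H = (10 + 4·11 + 24)/6 = 78/6 = 13
te_I = (4 + 4·5 + 6)/6 = 30/6 = 5

Forward pass:
ES_A = 0; EF_A = 3
ES_B = 0; EF_B = 11
ES_C = 0; EF_C = 10
ES_D = 0; EF_D = 13
ES_E = 3; EF_E = 3+8 = 11
ES_F = 13; EF_F = 13+12 = 25
ES_G = max(EF_A=3, EF_B=11) = 11; EF_G = 11+14 = 25
ES_H = 25; EF_H = 25+13 = 38
ES_I = max(EF_B=11, EF_C=10, EF_E=11, EF_G=25, EF_H=38) = 38; EF_I = 38+5 = 43
Expected project duration μ = 43 days. Critical path: D → F → H → I.

Backward pass:
LF_I = 43; LS_I = 43−5 = 38
LF_H = LS_I = 38; LS_H = 38−13 = 25
LF_G = LS_I = 38; LS_G = 38−14 = 24
LF_F = LS_H = 25; LS_F = 25−12 = 13
LF_E = LS_I = 38; LS_E = 38−8 = 30
LF_D = LS_F = 13; LS_D = 13−13 = 0
LF_C = LS_I = 38; LS_C = 38−10 = 28
LF_B = min(LS_G=24, LS_I=38) = 24; LS_B = 24−11 = 13
LF_A = min(LS_E=30, LS_G=24) = 24; LS_A = 24−3 = 21
Slack_C = LS_C − ES_C = 28 − 0 = 28

28 days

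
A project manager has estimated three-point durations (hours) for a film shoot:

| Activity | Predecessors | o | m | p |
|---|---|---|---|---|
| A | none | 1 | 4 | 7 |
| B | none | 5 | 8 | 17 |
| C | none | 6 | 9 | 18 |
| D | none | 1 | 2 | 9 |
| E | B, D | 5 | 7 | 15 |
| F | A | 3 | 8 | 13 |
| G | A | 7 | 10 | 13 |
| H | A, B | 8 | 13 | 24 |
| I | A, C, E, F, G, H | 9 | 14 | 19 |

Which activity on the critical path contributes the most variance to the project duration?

H

te_A = (1 + 4·4 + 7)/6 = 24/6 = 4; σ²_A = ((7−1)/6)² = 1.000
te_B = (5 + 4·8 + 17)/6 = 54/6 = 9; σ²_B = ((17−5)/6)² = 4.000
te_C = (6 + 4·9 + 18)/6 = 60/6 = 10; σ²_C = ((18−6)/6)² = 4.000
te_D = (1 + 4·2 + 9)/6 = 18/6 = 3; σ²_D = ((9−1)/6)² = 1.778
te_E = (5 + 4·7 + 15)/6 = 48/6 = 8; σ²_E = ((15−5)/6)² = 2.778
te_F = (3 + 4·8 + 13)/6 = 48/6 = 8; σ²_F = ((13−3)/6)² = 2.778
te_G = (7 + 4·10 + 13)/6 = 60/6 = 10; σ²_G = ((13−7)/6)² = 1.000
te_H = (8 + 4·13 + 24)/6 = 84/6 = 14; σ²_H = ((24−8)/6)² = 7.111
te_I = (9 + 4·14 + 19)/6 = 84/6 = 14; σ²_I = ((19−9)/6)² = 2.778

Forward pass:
ES_A = 0; EF_A = 4
ES_B = 0; EF_B = 9
ES_C = 0; EF_C = 10
ES_D = 0; EF_D = 3
ES_E = max(EF_B=9, EF_D=3) = 9; EF_E = 9+8 = 17
ES_F = 4; EF_F = 4+8 = 12
ES_G = 4; EF_G = 4+10 = 14
ES_H = max(EF_A=4, EF_B=9) = 9; EF_H = 9+14 = 23
ES_I = max(EF_A=4, EF_C=10, EF_E=17, EF_F=12, EF_G=14, EF_H=23) = 23; EF_I = 23+14 = 37
Expected project duration μ = 37 hours. Critical path: B → H → I.

Variances on critical path: σ²_B=4.000, σ²_H=7.111, σ²_I=2.778.
Largest is σ²_H = 7.111.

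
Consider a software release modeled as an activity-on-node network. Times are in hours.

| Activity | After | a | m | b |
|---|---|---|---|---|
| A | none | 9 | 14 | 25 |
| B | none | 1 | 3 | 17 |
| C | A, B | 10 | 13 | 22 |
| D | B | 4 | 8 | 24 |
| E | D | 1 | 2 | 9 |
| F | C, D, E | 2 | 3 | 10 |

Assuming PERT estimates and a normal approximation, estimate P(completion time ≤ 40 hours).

te_A = (9 + 4·14 + 25)/6 = 90/6 = 15; σ²_A = ((25−9)/6)² = 7.111
te_B = (1 + 4·3 + 17)/6 = 30/6 = 5; σ²_B = ((17−1)/6)² = 7.111
te_C = (10 + 4·13 + 22)/6 = 84/6 = 14; σ²_C = ((22−10)/6)² = 4.000
te_D = (4 + 4·8 + 24)/6 = 60/6 = 10; σ²_D = ((24−4)/6)² = 11.111
te_E = (1 + 4·2 + 9)/6 = 18/6 = 3; σ²_E = ((9−1)/6)² = 1.778
te_F = (2 + 4·3 + 10)/6 = 24/6 = 4; σ²_F = ((10−2)/6)² = 1.778

Forward pass:
ES_A = 0; EF_A = 15
ES_B = 0; EF_B = 5
ES_C = max(EF_A=15, EF_B=5) = 15; EF_C = 15+14 = 29
ES_D = 5; EF_D = 5+10 = 15
ES_E = 15; EF_E = 15+3 = 18
ES_F = max(EF_C=29, EF_D=15, EF_E=18) = 29; EF_F = 29+4 = 33
Expected project duration μ = 33 hours. Critical path: A → C → F.

Variance along critical path = 7.111 + 4.000 + 1.778 = 12.889; σ = √12.889 = 3.590 hours.
Z = (40 − 33) / 3.590 = 1.950
P(T ≤ 40) = Φ(1.950) ≈ 0.974

0.974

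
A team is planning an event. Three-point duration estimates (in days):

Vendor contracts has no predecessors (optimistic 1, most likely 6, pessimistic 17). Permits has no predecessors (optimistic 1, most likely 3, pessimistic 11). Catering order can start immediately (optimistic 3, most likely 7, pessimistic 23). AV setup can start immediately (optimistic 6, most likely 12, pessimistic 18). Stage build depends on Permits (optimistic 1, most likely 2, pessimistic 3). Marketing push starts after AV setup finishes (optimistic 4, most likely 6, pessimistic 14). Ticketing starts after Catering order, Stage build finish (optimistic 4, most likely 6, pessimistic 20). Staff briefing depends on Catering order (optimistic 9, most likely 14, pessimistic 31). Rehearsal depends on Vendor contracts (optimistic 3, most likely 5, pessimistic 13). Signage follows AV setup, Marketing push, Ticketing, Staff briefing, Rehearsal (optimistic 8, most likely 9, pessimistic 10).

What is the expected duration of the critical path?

te_Vendor contracts = (1 + 4·6 + 17)/6 = 42/6 = 7
te_Permits = (1 + 4·3 + 11)/6 = 24/6 = 4
te_Catering order = (3 + 4·7 + 23)/6 = 54/6 = 9
te_AV setup = (6 + 4·12 + 18)/6 = 72/6 = 12
te_Stage build = (1 + 4·2 + 3)/6 = 12/6 = 2
te_Marketing push = (4 + 4·6 + 14)/6 = 42/6 = 7
te_Ticketing = (4 + 4·6 + 20)/6 = 48/6 = 8
te_Staff briefing = (9 + 4·14 + 31)/6 = 96/6 = 16
te_Rehearsal = (3 + 4·5 + 13)/6 = 36/6 = 6
te_Signage = (8 + 4·9 + 10)/6 = 54/6 = 9

Forward pass:
ES_Vendor contracts = 0; EF_Vendor contracts = 7
ES_Permits = 0; EF_Permits = 4
ES_Catering order = 0; EF_Catering order = 9
ES_AV setup = 0; EF_AV setup = 12
ES_Stage build = 4; EF_Stage build = 4+2 = 6
ES_Marketing push = 12; EF_Marketing push = 12+7 = 19
ES_Ticketing = max(EF_Catering order=9, EF_Stage build=6) = 9; EF_Ticketing = 9+8 = 17
ES_Staff briefing = 9; EF_Staff briefing = 9+16 = 25
ES_Rehearsal = 7; EF_Rehearsal = 7+6 = 13
ES_Signage = max(EF_AV setup=12, EF_Marketing push=19, EF_Ticketing=17, EF_Staff briefing=25, EF_Rehearsal=13) = 25; EF_Signage = 25+9 = 34
Expected project duration μ = 34 days. Critical path: Catering order → Staff briefing → Signage.

34 days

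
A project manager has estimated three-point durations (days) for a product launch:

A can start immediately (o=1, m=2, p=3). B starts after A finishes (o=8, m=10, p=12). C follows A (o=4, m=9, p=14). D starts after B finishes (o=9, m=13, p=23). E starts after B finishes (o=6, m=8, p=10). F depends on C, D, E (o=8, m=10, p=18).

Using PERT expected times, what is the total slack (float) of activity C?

15 days

te_A = (1 + 4·2 + 3)/6 = 12/6 = 2
te_B = (8 + 4·10 + 12)/6 = 60/6 = 10
te_C = (4 + 4·9 + 14)/6 = 54/6 = 9
te_D = (9 + 4·13 + 23)/6 = 84/6 = 14
te_E = (6 + 4·8 + 10)/6 = 48/6 = 8
te_F = (8 + 4·10 + 18)/6 = 66/6 = 11

Forward pass:
ES_A = 0; EF_A = 2
ES_B = 2; EF_B = 2+10 = 12
ES_C = 2; EF_C = 2+9 = 11
ES_D = 12; EF_D = 12+14 = 26
ES_E = 12; EF_E = 12+8 = 20
ES_F = max(EF_C=11, EF_D=26, EF_E=20) = 26; EF_F = 26+11 = 37
Expected project duration μ = 37 days. Critical path: A → B → D → F.

Backward pass:
LF_F = 37; LS_F = 37−11 = 26
LF_E = LS_F = 26; LS_E = 26−8 = 18
LF_D = LS_F = 26; LS_D = 26−14 = 12
LF_C = LS_F = 26; LS_C = 26−9 = 17
LF_B = min(LS_D=12, LS_E=18) = 12; LS_B = 12−10 = 2
LF_A = min(LS_B=2, LS_C=17) = 2; LS_A = 2−2 = 0
Slack_C = LS_C − ES_C = 17 − 2 = 15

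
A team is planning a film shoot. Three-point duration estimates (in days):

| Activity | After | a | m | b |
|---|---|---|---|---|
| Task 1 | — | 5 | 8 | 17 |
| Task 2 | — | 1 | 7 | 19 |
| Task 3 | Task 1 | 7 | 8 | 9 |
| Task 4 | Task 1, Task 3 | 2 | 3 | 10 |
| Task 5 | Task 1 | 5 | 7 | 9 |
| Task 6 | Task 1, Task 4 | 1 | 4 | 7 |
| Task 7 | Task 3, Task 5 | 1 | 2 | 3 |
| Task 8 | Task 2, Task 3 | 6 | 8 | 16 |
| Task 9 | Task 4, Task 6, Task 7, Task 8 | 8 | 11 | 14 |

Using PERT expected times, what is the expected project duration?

37 days

te_Task 1 = (5 + 4·8 + 17)/6 = 54/6 = 9
te_Task 2 = (1 + 4·7 + 19)/6 = 48/6 = 8
te_Task 3 = (7 + 4·8 + 9)/6 = 48/6 = 8
te_Task 4 = (2 + 4·3 + 10)/6 = 24/6 = 4
te_Task 5 = (5 + 4·7 + 9)/6 = 42/6 = 7
te_Task 6 = (1 + 4·4 + 7)/6 = 24/6 = 4
te_Task 7 = (1 + 4·2 + 3)/6 = 12/6 = 2
te_Task 8 = (6 + 4·8 + 16)/6 = 54/6 = 9
te_Task 9 = (8 + 4·11 + 14)/6 = 66/6 = 11

Forward pass:
ES_Task 1 = 0; EF_Task 1 = 9
ES_Task 2 = 0; EF_Task 2 = 8
ES_Task 3 = 9; EF_Task 3 = 9+8 = 17
ES_Task 4 = max(EF_Task 1=9, EF_Task 3=17) = 17; EF_Task 4 = 17+4 = 21
ES_Task 5 = 9; EF_Task 5 = 9+7 = 16
ES_Task 6 = max(EF_Task 1=9, EF_Task 4=21) = 21; EF_Task 6 = 21+4 = 25
ES_Task 7 = max(EF_Task 3=17, EF_Task 5=16) = 17; EF_Task 7 = 17+2 = 19
ES_Task 8 = max(EF_Task 2=8, EF_Task 3=17) = 17; EF_Task 8 = 17+9 = 26
ES_Task 9 = max(EF_Task 4=21, EF_Task 6=25, EF_Task 7=19, EF_Task 8=26) = 26; EF_Task 9 = 26+11 = 37
Expected project duration μ = 37 days. Critical path: Task 1 → Task 3 → Task 8 → Task 9.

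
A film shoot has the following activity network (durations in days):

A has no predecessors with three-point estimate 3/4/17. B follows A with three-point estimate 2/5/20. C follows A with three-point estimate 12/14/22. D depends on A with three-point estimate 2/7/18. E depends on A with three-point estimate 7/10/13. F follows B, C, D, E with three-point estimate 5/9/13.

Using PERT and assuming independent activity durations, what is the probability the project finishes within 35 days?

0.943

te_A = (3 + 4·4 + 17)/6 = 36/6 = 6; σ²_A = ((17−3)/6)² = 5.444
te_B = (2 + 4·5 + 20)/6 = 42/6 = 7; σ²_B = ((20−2)/6)² = 9.000
te_C = (12 + 4·14 + 22)/6 = 90/6 = 15; σ²_C = ((22−12)/6)² = 2.778
te_D = (2 + 4·7 + 18)/6 = 48/6 = 8; σ²_D = ((18−2)/6)² = 7.111
te_E = (7 + 4·10 + 13)/6 = 60/6 = 10; σ²_E = ((13−7)/6)² = 1.000
te_F = (5 + 4·9 + 13)/6 = 54/6 = 9; σ²_F = ((13−5)/6)² = 1.778

Forward pass:
ES_A = 0; EF_A = 6
ES_B = 6; EF_B = 6+7 = 13
ES_C = 6; EF_C = 6+15 = 21
ES_D = 6; EF_D = 6+8 = 14
ES_E = 6; EF_E = 6+10 = 16
ES_F = max(EF_B=13, EF_C=21, EF_D=14, EF_E=16) = 21; EF_F = 21+9 = 30
Expected project duration μ = 30 days. Critical path: A → C → F.

Variance along critical path = 5.444 + 2.778 + 1.778 = 10.000; σ = √10.000 = 3.162 days.
Z = (35 − 30) / 3.162 = 1.581
P(T ≤ 35) = Φ(1.581) ≈ 0.943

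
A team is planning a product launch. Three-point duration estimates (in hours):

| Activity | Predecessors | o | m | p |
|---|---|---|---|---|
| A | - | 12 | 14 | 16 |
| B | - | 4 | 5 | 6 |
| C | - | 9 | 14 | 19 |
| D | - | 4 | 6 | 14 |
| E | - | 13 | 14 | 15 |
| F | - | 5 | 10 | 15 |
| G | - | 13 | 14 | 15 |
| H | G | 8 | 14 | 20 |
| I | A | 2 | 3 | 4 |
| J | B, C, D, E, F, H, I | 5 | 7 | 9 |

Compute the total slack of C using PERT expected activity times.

te_A = (12 + 4·14 + 16)/6 = 84/6 = 14
te_B = (4 + 4·5 + 6)/6 = 30/6 = 5
te_C = (9 + 4·14 + 19)/6 = 84/6 = 14
te_D = (4 + 4·6 + 14)/6 = 42/6 = 7
te_E = (13 + 4·14 + 15)/6 = 84/6 = 14
te_F = (5 + 4·10 + 15)/6 = 60/6 = 10
te_G = (13 + 4·14 + 15)/6 = 84/6 = 14
te_H = (8 + 4·14 + 20)/6 = 84/6 = 14
te_I = (2 + 4·3 + 4)/6 = 18/6 = 3
te_J = (5 + 4·7 + 9)/6 = 42/6 = 7

Forward pass:
ES_A = 0; EF_A = 14
ES_B = 0; EF_B = 5
ES_C = 0; EF_C = 14
ES_D = 0; EF_D = 7
ES_E = 0; EF_E = 14
ES_F = 0; EF_F = 10
ES_G = 0; EF_G = 14
ES_H = 14; EF_H = 14+14 = 28
ES_I = 14; EF_I = 14+3 = 17
ES_J = max(EF_B=5, EF_C=14, EF_D=7, EF_E=14, EF_F=10, EF_H=28, EF_I=17) = 28; EF_J = 28+7 = 35
Expected project duration μ = 35 hours. Critical path: G → H → J.

Backward pass:
LF_J = 35; LS_J = 35−7 = 28
LF_I = LS_J = 28; LS_I = 28−3 = 25
LF_H = LS_J = 28; LS_H = 28−14 = 14
LF_G = LS_H = 14; LS_G = 14−14 = 0
LF_F = LS_J = 28; LS_F = 28−10 = 18
LF_E = LS_J = 28; LS_E = 28−14 = 14
LF_D = LS_J = 28; LS_D = 28−7 = 21
LF_C = LS_J = 28; LS_C = 28−14 = 14
LF_B = LS_J = 28; LS_B = 28−5 = 23
LF_A = LS_I = 25; LS_A = 25−14 = 11
Slack_C = LS_C − ES_C = 14 − 0 = 14

14 hours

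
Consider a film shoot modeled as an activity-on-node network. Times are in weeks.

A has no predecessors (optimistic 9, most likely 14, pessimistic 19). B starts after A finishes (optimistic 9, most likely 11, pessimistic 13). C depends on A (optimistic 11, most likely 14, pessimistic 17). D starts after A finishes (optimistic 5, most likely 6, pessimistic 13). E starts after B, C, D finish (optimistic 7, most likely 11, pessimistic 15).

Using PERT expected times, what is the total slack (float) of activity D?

te_A = (9 + 4·14 + 19)/6 = 84/6 = 14
te_B = (9 + 4·11 + 13)/6 = 66/6 = 11
te_C = (11 + 4·14 + 17)/6 = 84/6 = 14
te_D = (5 + 4·6 + 13)/6 = 42/6 = 7
te_E = (7 + 4·11 + 15)/6 = 66/6 = 11

Forward pass:
ES_A = 0; EF_A = 14
ES_B = 14; EF_B = 14+11 = 25
ES_C = 14; EF_C = 14+14 = 28
ES_D = 14; EF_D = 14+7 = 21
ES_E = max(EF_B=25, EF_C=28, EF_D=21) = 28; EF_E = 28+11 = 39
Expected project duration μ = 39 weeks. Critical path: A → C → E.

Backward pass:
LF_E = 39; LS_E = 39−11 = 28
LF_D = LS_E = 28; LS_D = 28−7 = 21
LF_C = LS_E = 28; LS_C = 28−14 = 14
LF_B = LS_E = 28; LS_B = 28−11 = 17
LF_A = min(LS_B=17, LS_C=14, LS_D=21) = 14; LS_A = 14−14 = 0
Slack_D = LS_D − ES_D = 21 − 14 = 7

7 weeks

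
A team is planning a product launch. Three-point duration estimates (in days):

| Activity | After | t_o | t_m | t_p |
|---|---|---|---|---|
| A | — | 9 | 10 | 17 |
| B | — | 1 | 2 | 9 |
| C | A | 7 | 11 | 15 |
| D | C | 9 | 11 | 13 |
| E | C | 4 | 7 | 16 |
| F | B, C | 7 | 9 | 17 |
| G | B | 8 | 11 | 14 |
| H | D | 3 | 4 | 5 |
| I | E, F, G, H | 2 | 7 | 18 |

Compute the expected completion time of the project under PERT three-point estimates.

45 days

te_A = (9 + 4·10 + 17)/6 = 66/6 = 11
te_B = (1 + 4·2 + 9)/6 = 18/6 = 3
te_C = (7 + 4·11 + 15)/6 = 66/6 = 11
te_D = (9 + 4·11 + 13)/6 = 66/6 = 11
te_E = (4 + 4·7 + 16)/6 = 48/6 = 8
te_F = (7 + 4·9 + 17)/6 = 60/6 = 10
te_G = (8 + 4·11 + 14)/6 = 66/6 = 11
te_H = (3 + 4·4 + 5)/6 = 24/6 = 4
te_I = (2 + 4·7 + 18)/6 = 48/6 = 8

Forward pass:
ES_A = 0; EF_A = 11
ES_B = 0; EF_B = 3
ES_C = 11; EF_C = 11+11 = 22
ES_D = 22; EF_D = 22+11 = 33
ES_E = 22; EF_E = 22+8 = 30
ES_F = max(EF_B=3, EF_C=22) = 22; EF_F = 22+10 = 32
ES_G = 3; EF_G = 3+11 = 14
ES_H = 33; EF_H = 33+4 = 37
ES_I = max(EF_E=30, EF_F=32, EF_G=14, EF_H=37) = 37; EF_I = 37+8 = 45
Expected project duration μ = 45 days. Critical path: A → C → D → H → I.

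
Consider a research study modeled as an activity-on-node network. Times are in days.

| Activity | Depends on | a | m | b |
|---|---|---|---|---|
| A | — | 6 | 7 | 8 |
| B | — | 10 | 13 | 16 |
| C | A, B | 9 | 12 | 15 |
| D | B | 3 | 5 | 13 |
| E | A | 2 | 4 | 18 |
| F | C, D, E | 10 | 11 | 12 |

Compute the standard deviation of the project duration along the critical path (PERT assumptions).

te_A = (6 + 4·7 + 8)/6 = 42/6 = 7; σ²_A = ((8−6)/6)² = 0.111
te_B = (10 + 4·13 + 16)/6 = 78/6 = 13; σ²_B = ((16−10)/6)² = 1.000
te_C = (9 + 4·12 + 15)/6 = 72/6 = 12; σ²_C = ((15−9)/6)² = 1.000
te_D = (3 + 4·5 + 13)/6 = 36/6 = 6; σ²_D = ((13−3)/6)² = 2.778
te_E = (2 + 4·4 + 18)/6 = 36/6 = 6; σ²_E = ((18−2)/6)² = 7.111
te_F = (10 + 4·11 + 12)/6 = 66/6 = 11; σ²_F = ((12−10)/6)² = 0.111

Forward pass:
ES_A = 0; EF_A = 7
ES_B = 0; EF_B = 13
ES_C = max(EF_A=7, EF_B=13) = 13; EF_C = 13+12 = 25
ES_D = 13; EF_D = 13+6 = 19
ES_E = 7; EF_E = 7+6 = 13
ES_F = max(EF_C=25, EF_D=19, EF_E=13) = 25; EF_F = 25+11 = 36
Expected project duration μ = 36 days. Critical path: B → C → F.

Variance along critical path = 1.000 + 1.000 + 0.111 = 2.111
σ = √2.111 = 1.453 days

1.45 days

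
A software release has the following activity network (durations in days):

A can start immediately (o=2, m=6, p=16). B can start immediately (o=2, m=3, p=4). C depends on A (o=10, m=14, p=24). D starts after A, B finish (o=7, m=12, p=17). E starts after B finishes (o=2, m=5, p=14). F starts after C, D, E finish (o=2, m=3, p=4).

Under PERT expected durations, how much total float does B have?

7 days

te_A = (2 + 4·6 + 16)/6 = 42/6 = 7
te_B = (2 + 4·3 + 4)/6 = 18/6 = 3
te_C = (10 + 4·14 + 24)/6 = 90/6 = 15
te_D = (7 + 4·12 + 17)/6 = 72/6 = 12
te_E = (2 + 4·5 + 14)/6 = 36/6 = 6
te_F = (2 + 4·3 + 4)/6 = 18/6 = 3

Forward pass:
ES_A = 0; EF_A = 7
ES_B = 0; EF_B = 3
ES_C = 7; EF_C = 7+15 = 22
ES_D = max(EF_A=7, EF_B=3) = 7; EF_D = 7+12 = 19
ES_E = 3; EF_E = 3+6 = 9
ES_F = max(EF_C=22, EF_D=19, EF_E=9) = 22; EF_F = 22+3 = 25
Expected project duration μ = 25 days. Critical path: A → C → F.

Backward pass:
LF_F = 25; LS_F = 25−3 = 22
LF_E = LS_F = 22; LS_E = 22−6 = 16
LF_D = LS_F = 22; LS_D = 22−12 = 10
LF_C = LS_F = 22; LS_C = 22−15 = 7
LF_B = min(LS_D=10, LS_E=16) = 10; LS_B = 10−3 = 7
LF_A = min(LS_C=7, LS_D=10) = 7; LS_A = 7−7 = 0
Slack_B = LS_B − ES_B = 7 − 0 = 7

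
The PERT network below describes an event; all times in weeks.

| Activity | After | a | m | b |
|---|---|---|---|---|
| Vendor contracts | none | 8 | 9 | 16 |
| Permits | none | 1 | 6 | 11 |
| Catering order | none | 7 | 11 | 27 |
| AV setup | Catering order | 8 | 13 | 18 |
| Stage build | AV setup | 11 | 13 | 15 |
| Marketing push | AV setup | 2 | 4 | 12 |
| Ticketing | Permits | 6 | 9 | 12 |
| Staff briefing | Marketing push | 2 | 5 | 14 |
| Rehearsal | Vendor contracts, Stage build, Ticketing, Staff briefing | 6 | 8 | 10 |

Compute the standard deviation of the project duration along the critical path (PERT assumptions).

te_Vendor contracts = (8 + 4·9 + 16)/6 = 60/6 = 10; σ²_Vendor contracts = ((16−8)/6)² = 1.778
te_Permits = (1 + 4·6 + 11)/6 = 36/6 = 6; σ²_Permits = ((11−1)/6)² = 2.778
te_Catering order = (7 + 4·11 + 27)/6 = 78/6 = 13; σ²_Catering order = ((27−7)/6)² = 11.111
te_AV setup = (8 + 4·13 + 18)/6 = 78/6 = 13; σ²_AV setup = ((18−8)/6)² = 2.778
te_Stage build = (11 + 4·13 + 15)/6 = 78/6 = 13; σ²_Stage build = ((15−11)/6)² = 0.444
te_Marketing push = (2 + 4·4 + 12)/6 = 30/6 = 5; σ²_Marketing push = ((12−2)/6)² = 2.778
te_Ticketing = (6 + 4·9 + 12)/6 = 54/6 = 9; σ²_Ticketing = ((12−6)/6)² = 1.000
te_Staff briefing = (2 + 4·5 + 14)/6 = 36/6 = 6; σ²_Staff briefing = ((14−2)/6)² = 4.000
te_Rehearsal = (6 + 4·8 + 10)/6 = 48/6 = 8; σ²_Rehearsal = ((10−6)/6)² = 0.444

Forward pass:
ES_Vendor contracts = 0; EF_Vendor contracts = 10
ES_Permits = 0; EF_Permits = 6
ES_Catering order = 0; EF_Catering order = 13
ES_AV setup = 13; EF_AV setup = 13+13 = 26
ES_Stage build = 26; EF_Stage build = 26+13 = 39
ES_Marketing push = 26; EF_Marketing push = 26+5 = 31
ES_Ticketing = 6; EF_Ticketing = 6+9 = 15
ES_Staff briefing = 31; EF_Staff briefing = 31+6 = 37
ES_Rehearsal = max(EF_Vendor contracts=10, EF_Stage build=39, EF_Ticketing=15, EF_Staff briefing=37) = 39; EF_Rehearsal = 39+8 = 47
Expected project duration μ = 47 weeks. Critical path: Catering order → AV setup → Stage build → Rehearsal.

Variance along critical path = 11.111 + 2.778 + 0.444 + 0.444 = 14.778
σ = √14.778 = 3.844 weeks

3.84 weeks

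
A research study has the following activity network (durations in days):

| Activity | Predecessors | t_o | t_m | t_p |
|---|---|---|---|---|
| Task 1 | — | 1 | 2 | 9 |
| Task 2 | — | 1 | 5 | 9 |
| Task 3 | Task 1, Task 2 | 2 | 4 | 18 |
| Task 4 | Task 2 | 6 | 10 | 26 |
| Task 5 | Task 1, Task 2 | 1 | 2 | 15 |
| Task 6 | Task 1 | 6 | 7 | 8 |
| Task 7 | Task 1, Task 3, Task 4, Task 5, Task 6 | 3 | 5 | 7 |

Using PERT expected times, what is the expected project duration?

22 days

te_Task 1 = (1 + 4·2 + 9)/6 = 18/6 = 3
te_Task 2 = (1 + 4·5 + 9)/6 = 30/6 = 5
te_Task 3 = (2 + 4·4 + 18)/6 = 36/6 = 6
te_Task 4 = (6 + 4·10 + 26)/6 = 72/6 = 12
te_Task 5 = (1 + 4·2 + 15)/6 = 24/6 = 4
te_Task 6 = (6 + 4·7 + 8)/6 = 42/6 = 7
te_Task 7 = (3 + 4·5 + 7)/6 = 30/6 = 5

Forward pass:
ES_Task 1 = 0; EF_Task 1 = 3
ES_Task 2 = 0; EF_Task 2 = 5
ES_Task 3 = max(EF_Task 1=3, EF_Task 2=5) = 5; EF_Task 3 = 5+6 = 11
ES_Task 4 = 5; EF_Task 4 = 5+12 = 17
ES_Task 5 = max(EF_Task 1=3, EF_Task 2=5) = 5; EF_Task 5 = 5+4 = 9
ES_Task 6 = 3; EF_Task 6 = 3+7 = 10
ES_Task 7 = max(EF_Task 1=3, EF_Task 3=11, EF_Task 4=17, EF_Task 5=9, EF_Task 6=10) = 17; EF_Task 7 = 17+5 = 22
Expected project duration μ = 22 days. Critical path: Task 2 → Task 4 → Task 7.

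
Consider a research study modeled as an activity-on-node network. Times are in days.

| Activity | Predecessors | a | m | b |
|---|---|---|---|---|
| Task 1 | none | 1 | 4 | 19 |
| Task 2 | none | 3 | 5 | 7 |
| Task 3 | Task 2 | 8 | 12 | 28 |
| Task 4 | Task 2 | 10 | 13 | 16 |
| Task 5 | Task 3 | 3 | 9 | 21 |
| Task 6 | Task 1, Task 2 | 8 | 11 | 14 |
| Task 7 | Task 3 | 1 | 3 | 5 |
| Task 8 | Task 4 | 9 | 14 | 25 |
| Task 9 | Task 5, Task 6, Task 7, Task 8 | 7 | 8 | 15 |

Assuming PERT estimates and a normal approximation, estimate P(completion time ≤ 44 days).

0.733

te_Task 1 = (1 + 4·4 + 19)/6 = 36/6 = 6; σ²_Task 1 = ((19−1)/6)² = 9.000
te_Task 2 = (3 + 4·5 + 7)/6 = 30/6 = 5; σ²_Task 2 = ((7−3)/6)² = 0.444
te_Task 3 = (8 + 4·12 + 28)/6 = 84/6 = 14; σ²_Task 3 = ((28−8)/6)² = 11.111
te_Task 4 = (10 + 4·13 + 16)/6 = 78/6 = 13; σ²_Task 4 = ((16−10)/6)² = 1.000
te_Task 5 = (3 + 4·9 + 21)/6 = 60/6 = 10; σ²_Task 5 = ((21−3)/6)² = 9.000
te_Task 6 = (8 + 4·11 + 14)/6 = 66/6 = 11; σ²_Task 6 = ((14−8)/6)² = 1.000
te_Task 7 = (1 + 4·3 + 5)/6 = 18/6 = 3; σ²_Task 7 = ((5−1)/6)² = 0.444
te_Task 8 = (9 + 4·14 + 25)/6 = 90/6 = 15; σ²_Task 8 = ((25−9)/6)² = 7.111
te_Task 9 = (7 + 4·8 + 15)/6 = 54/6 = 9; σ²_Task 9 = ((15−7)/6)² = 1.778

Forward pass:
ES_Task 1 = 0; EF_Task 1 = 6
ES_Task 2 = 0; EF_Task 2 = 5
ES_Task 3 = 5; EF_Task 3 = 5+14 = 19
ES_Task 4 = 5; EF_Task 4 = 5+13 = 18
ES_Task 5 = 19; EF_Task 5 = 19+10 = 29
ES_Task 6 = max(EF_Task 1=6, EF_Task 2=5) = 6; EF_Task 6 = 6+11 = 17
ES_Task 7 = 19; EF_Task 7 = 19+3 = 22
ES_Task 8 = 18; EF_Task 8 = 18+15 = 33
ES_Task 9 = max(EF_Task 5=29, EF_Task 6=17, EF_Task 7=22, EF_Task 8=33) = 33; EF_Task 9 = 33+9 = 42
Expected project duration μ = 42 days. Critical path: Task 2 → Task 4 → Task 8 → Task 9.

Variance along critical path = 0.444 + 1.000 + 7.111 + 1.778 = 10.333; σ = √10.333 = 3.215 days.
Z = (44 − 42) / 3.215 = 0.622
P(T ≤ 44) = Φ(0.622) ≈ 0.733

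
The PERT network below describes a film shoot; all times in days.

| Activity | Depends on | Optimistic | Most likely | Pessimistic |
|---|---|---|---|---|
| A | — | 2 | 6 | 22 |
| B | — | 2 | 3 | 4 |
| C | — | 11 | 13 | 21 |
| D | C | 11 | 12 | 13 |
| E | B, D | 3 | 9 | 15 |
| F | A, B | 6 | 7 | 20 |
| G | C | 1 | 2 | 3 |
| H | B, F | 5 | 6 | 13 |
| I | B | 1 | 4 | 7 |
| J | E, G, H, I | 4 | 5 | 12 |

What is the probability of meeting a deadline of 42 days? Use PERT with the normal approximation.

0.633

te_A = (2 + 4·6 + 22)/6 = 48/6 = 8; σ²_A = ((22−2)/6)² = 11.111
te_B = (2 + 4·3 + 4)/6 = 18/6 = 3; σ²_B = ((4−2)/6)² = 0.111
te_C = (11 + 4·13 + 21)/6 = 84/6 = 14; σ²_C = ((21−11)/6)² = 2.778
te_D = (11 + 4·12 + 13)/6 = 72/6 = 12; σ²_D = ((13−11)/6)² = 0.111
te_E = (3 + 4·9 + 15)/6 = 54/6 = 9; σ²_E = ((15−3)/6)² = 4.000
te_F = (6 + 4·7 + 20)/6 = 54/6 = 9; σ²_F = ((20−6)/6)² = 5.444
te_G = (1 + 4·2 + 3)/6 = 12/6 = 2; σ²_G = ((3−1)/6)² = 0.111
te_H = (5 + 4·6 + 13)/6 = 42/6 = 7; σ²_H = ((13−5)/6)² = 1.778
te_I = (1 + 4·4 + 7)/6 = 24/6 = 4; σ²_I = ((7−1)/6)² = 1.000
te_J = (4 + 4·5 + 12)/6 = 36/6 = 6; σ²_J = ((12−4)/6)² = 1.778

Forward pass:
ES_A = 0; EF_A = 8
ES_B = 0; EF_B = 3
ES_C = 0; EF_C = 14
ES_D = 14; EF_D = 14+12 = 26
ES_E = max(EF_B=3, EF_D=26) = 26; EF_E = 26+9 = 35
ES_F = max(EF_A=8, EF_B=3) = 8; EF_F = 8+9 = 17
ES_G = 14; EF_G = 14+2 = 16
ES_H = max(EF_B=3, EF_F=17) = 17; EF_H = 17+7 = 24
ES_I = 3; EF_I = 3+4 = 7
ES_J = max(EF_E=35, EF_G=16, EF_H=24, EF_I=7) = 35; EF_J = 35+6 = 41
Expected project duration μ = 41 days. Critical path: C → D → E → J.

Variance along critical path = 2.778 + 0.111 + 4.000 + 1.778 = 8.667; σ = √8.667 = 2.944 days.
Z = (42 − 41) / 2.944 = 0.340
P(T ≤ 42) = Φ(0.340) ≈ 0.633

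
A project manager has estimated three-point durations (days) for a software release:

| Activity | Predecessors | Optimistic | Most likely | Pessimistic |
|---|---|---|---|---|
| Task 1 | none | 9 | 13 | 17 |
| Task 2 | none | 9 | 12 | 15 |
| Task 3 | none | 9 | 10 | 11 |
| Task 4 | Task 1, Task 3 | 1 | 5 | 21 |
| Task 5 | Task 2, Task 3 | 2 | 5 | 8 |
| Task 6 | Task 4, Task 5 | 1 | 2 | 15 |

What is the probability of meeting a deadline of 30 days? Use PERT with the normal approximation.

te_Task 1 = (9 + 4·13 + 17)/6 = 78/6 = 13; σ²_Task 1 = ((17−9)/6)² = 1.778
te_Task 2 = (9 + 4·12 + 15)/6 = 72/6 = 12; σ²_Task 2 = ((15−9)/6)² = 1.000
te_Task 3 = (9 + 4·10 + 11)/6 = 60/6 = 10; σ²_Task 3 = ((11−9)/6)² = 0.111
te_Task 4 = (1 + 4·5 + 21)/6 = 42/6 = 7; σ²_Task 4 = ((21−1)/6)² = 11.111
te_Task 5 = (2 + 4·5 + 8)/6 = 30/6 = 5; σ²_Task 5 = ((8−2)/6)² = 1.000
te_Task 6 = (1 + 4·2 + 15)/6 = 24/6 = 4; σ²_Task 6 = ((15−1)/6)² = 5.444

Forward pass:
ES_Task 1 = 0; EF_Task 1 = 13
ES_Task 2 = 0; EF_Task 2 = 12
ES_Task 3 = 0; EF_Task 3 = 10
ES_Task 4 = max(EF_Task 1=13, EF_Task 3=10) = 13; EF_Task 4 = 13+7 = 20
ES_Task 5 = max(EF_Task 2=12, EF_Task 3=10) = 12; EF_Task 5 = 12+5 = 17
ES_Task 6 = max(EF_Task 4=20, EF_Task 5=17) = 20; EF_Task 6 = 20+4 = 24
Expected project duration μ = 24 days. Critical path: Task 1 → Task 4 → Task 6.

Variance along critical path = 1.778 + 11.111 + 5.444 = 18.333; σ = √18.333 = 4.282 days.
Z = (30 − 24) / 4.282 = 1.401
P(T ≤ 30) = Φ(1.401) ≈ 0.919

0.919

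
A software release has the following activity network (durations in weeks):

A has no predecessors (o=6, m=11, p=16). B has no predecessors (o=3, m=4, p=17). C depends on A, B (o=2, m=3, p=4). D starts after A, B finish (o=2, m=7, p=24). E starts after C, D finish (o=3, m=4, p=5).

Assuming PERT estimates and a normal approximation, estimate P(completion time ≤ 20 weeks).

te_A = (6 + 4·11 + 16)/6 = 66/6 = 11; σ²_A = ((16−6)/6)² = 2.778
te_B = (3 + 4·4 + 17)/6 = 36/6 = 6; σ²_B = ((17−3)/6)² = 5.444
te_C = (2 + 4·3 + 4)/6 = 18/6 = 3; σ²_C = ((4−2)/6)² = 0.111
te_D = (2 + 4·7 + 24)/6 = 54/6 = 9; σ²_D = ((24−2)/6)² = 13.444
te_E = (3 + 4·4 + 5)/6 = 24/6 = 4; σ²_E = ((5−3)/6)² = 0.111

Forward pass:
ES_A = 0; EF_A = 11
ES_B = 0; EF_B = 6
ES_C = max(EF_A=11, EF_B=6) = 11; EF_C = 11+3 = 14
ES_D = max(EF_A=11, EF_B=6) = 11; EF_D = 11+9 = 20
ES_E = max(EF_C=14, EF_D=20) = 20; EF_E = 20+4 = 24
Expected project duration μ = 24 weeks. Critical path: A → D → E.

Variance along critical path = 2.778 + 13.444 + 0.111 = 16.333; σ = √16.333 = 4.041 weeks.
Z = (20 − 24) / 4.041 = -0.990
P(T ≤ 20) = Φ(-0.990) ≈ 0.161

0.161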